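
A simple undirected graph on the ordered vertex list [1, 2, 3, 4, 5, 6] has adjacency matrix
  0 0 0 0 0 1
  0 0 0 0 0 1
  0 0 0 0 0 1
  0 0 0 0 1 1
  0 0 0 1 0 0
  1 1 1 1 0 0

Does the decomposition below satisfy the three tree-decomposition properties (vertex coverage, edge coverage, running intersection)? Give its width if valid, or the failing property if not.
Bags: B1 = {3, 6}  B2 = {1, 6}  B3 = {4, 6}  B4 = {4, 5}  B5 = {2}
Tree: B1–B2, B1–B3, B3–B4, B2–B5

A tree decomposition must satisfy three properties: every vertex lies in some bag; for every edge, both endpoints lie together in some bag; and for every vertex, the bags containing it form a connected subtree. Here edge (6,2) lies in no bag, so the decomposition is invalid.

No — edge (6,2) lies in no bag.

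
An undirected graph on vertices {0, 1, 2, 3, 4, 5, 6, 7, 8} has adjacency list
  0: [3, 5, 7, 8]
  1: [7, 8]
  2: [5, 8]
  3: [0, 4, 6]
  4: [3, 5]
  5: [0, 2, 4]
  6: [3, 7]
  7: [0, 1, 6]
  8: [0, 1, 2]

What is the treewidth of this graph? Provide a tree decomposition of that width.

The largest bag has 4 vertices, giving width 3; this decomposition certifies tw(G) ≤ 3. For the lower bound: the 4 vertex sets {3,4,6}, {5}, {0}, {1,2,7,8} are disjoint, each induces a connected subgraph, and every pair is joined by at least one edge of G. Contracting each set to a single vertex therefore yields K_{4} as a minor, and since treewidth is minor-monotone, tw(G) ≥ tw(K_{4}) = 3. Combining the bounds, tw(G) = 3.

Treewidth 3.
One optimal decomposition is:
Bags: B1 = {3, 4, 5, 6}  B2 = {0, 3, 5, 6}  B3 = {0, 5, 6, 7}  B4 = {0, 2, 5, 7}  B5 = {0, 2, 7, 8}  B6 = {1, 2, 7, 8}
Tree: B1–B2, B2–B3, B3–B4, B4–B5, B5–B6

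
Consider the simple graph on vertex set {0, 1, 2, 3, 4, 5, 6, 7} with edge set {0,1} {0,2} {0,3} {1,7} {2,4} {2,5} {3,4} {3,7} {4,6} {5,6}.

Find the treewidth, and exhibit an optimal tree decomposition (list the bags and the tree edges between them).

Every bag has size at most 3, so the width is 3 − 1 = 2 and tw(G) ≤ 2. For the lower bound, G contains the cycle 7–1–0–3–7, so G is not a forest; only forests have treewidth ≤ 1, hence tw(G) ≥ 2. Combining the bounds, tw(G) = 2.

Treewidth 2.
Bags: B1 = {1, 3, 7}  B2 = {0, 1, 3}  B3 = {0, 3, 4}  B4 = {0, 2, 4}  B5 = {2, 4, 6}  B6 = {2, 5, 6}
Tree: B1–B2, B2–B3, B3–B4, B4–B5, B5–B6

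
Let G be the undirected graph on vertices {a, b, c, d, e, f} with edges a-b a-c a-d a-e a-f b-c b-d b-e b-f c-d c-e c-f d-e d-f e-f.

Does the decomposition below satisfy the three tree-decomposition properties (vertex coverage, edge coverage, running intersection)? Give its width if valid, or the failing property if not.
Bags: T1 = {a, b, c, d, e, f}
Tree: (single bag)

Vertex coverage: the bags together contain {a, b, c, d, e, f}, the full vertex set. Edge coverage: each edge of G has both endpoints in at least one bag. Running intersection: for every vertex, the bags containing it form a connected subtree. All three properties hold, so this is a valid tree decomposition of width max|bag| − 1 = 5, and hence tw(G) ≤ 5.

Yes; width 5.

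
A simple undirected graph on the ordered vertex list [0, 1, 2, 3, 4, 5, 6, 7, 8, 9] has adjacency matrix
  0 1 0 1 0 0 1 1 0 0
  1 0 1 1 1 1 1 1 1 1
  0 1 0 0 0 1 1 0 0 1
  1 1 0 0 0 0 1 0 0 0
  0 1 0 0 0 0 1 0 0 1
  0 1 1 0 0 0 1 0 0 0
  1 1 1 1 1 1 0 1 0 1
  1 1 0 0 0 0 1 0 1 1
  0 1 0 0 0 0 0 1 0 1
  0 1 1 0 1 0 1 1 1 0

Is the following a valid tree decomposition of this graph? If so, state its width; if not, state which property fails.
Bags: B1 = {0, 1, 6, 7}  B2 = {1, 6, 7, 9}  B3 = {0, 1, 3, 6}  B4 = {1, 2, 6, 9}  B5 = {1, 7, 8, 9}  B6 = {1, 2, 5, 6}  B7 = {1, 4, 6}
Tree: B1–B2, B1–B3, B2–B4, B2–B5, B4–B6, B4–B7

No — edge (9,4) lies in no bag.

A tree decomposition must satisfy three properties: every vertex lies in some bag; for every edge, both endpoints lie together in some bag; and for every vertex, the bags containing it form a connected subtree. Here edge (9,4) lies in no bag, so the decomposition is invalid.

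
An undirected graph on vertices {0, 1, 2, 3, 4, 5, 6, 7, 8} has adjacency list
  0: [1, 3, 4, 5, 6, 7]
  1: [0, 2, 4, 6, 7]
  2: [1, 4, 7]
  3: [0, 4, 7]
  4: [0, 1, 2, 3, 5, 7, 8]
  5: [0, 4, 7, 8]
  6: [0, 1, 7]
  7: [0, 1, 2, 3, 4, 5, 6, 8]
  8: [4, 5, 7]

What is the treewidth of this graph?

3

A width-3 tree decomposition is:
Bags: B1 = {0, 4, 5, 7}  B2 = {0, 1, 4, 7}  B3 = {0, 3, 4, 7}  B4 = {4, 5, 7, 8}  B5 = {1, 2, 4, 7}  B6 = {0, 1, 6, 7}
Tree: B1–B2, B1–B3, B1–B4, B2–B5, B2–B6
Each bag holds 4 vertices, so the decomposition has width 3, which upper-bounds the treewidth. On the other hand G contains the 4-clique {0, 1, 4, 7}. A clique must lie in a single bag of any decomposition, so no decomposition can have width below 3. Therefore the treewidth is 3.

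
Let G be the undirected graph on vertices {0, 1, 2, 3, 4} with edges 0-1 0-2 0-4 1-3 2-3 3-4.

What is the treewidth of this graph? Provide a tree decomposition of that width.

Every bag has size at most 3, so the width is 3 − 1 = 2 and tw(G) ≤ 2. The edges 3–1–0–2–3 form a cycle, so G is not a tree and its treewidth is at least 2. Hence tw(G) = 2 exactly.

Treewidth 2.
Bags: B1 = {0, 1, 3}  B2 = {0, 2, 3}  B3 = {0, 3, 4}
Tree: B1–B2, B2–B3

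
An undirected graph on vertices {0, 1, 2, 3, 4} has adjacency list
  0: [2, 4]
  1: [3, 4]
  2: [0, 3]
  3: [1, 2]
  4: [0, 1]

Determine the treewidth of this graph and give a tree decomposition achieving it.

Treewidth 2.
One such decomposition:
Bags: B1 = {0, 1, 4}  B2 = {0, 1, 3}  B3 = {0, 2, 3}
Tree: B1–B2, B2–B3

Each bag holds 3 vertices, so the decomposition has width 2, which upper-bounds the treewidth. The edges 0–4–1–3–2–0 form a cycle, so G is not a tree and its treewidth is at least 2. Hence tw(G) = 2 exactly.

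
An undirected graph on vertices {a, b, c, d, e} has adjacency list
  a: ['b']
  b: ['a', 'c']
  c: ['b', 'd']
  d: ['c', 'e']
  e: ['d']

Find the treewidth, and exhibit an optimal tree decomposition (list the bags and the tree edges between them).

Every bag has size at most 2, so the width is 2 − 1 = 1 and tw(G) ≤ 1. Since G has at least one edge (e.g. e–d), it is not an edgeless graph, so tw(G) ≥ 1. The upper and lower bounds meet at 1, so that is the treewidth.

Treewidth 1.
One optimal decomposition is:
Bags: B1 = {d, e}  B2 = {c, d}  B3 = {b, c}  B4 = {a, b}
Tree: B1–B2, B2–B3, B3–B4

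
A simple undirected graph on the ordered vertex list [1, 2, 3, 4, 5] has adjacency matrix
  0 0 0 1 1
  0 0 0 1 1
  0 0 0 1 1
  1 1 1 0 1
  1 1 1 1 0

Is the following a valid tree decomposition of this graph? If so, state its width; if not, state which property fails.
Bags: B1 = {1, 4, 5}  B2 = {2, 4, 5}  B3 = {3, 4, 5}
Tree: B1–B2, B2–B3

Yes; width 2.

Vertex coverage: the bags together contain {1, 2, 3, 4, 5}, the full vertex set. Edge coverage: each edge of G has both endpoints in at least one bag. Running intersection: for every vertex, the bags containing it form a connected subtree. All three properties hold, so this is a valid tree decomposition of width max|bag| − 1 = 2, and hence tw(G) ≤ 2.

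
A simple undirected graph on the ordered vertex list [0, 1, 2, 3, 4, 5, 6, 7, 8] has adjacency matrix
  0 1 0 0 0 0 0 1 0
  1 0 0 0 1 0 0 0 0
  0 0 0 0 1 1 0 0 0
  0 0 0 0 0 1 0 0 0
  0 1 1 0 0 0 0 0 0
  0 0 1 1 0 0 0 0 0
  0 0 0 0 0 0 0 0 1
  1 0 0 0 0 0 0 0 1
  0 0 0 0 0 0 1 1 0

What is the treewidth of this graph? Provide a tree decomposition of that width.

Treewidth 1.
One such decomposition:
Bags: B1 = {6, 8}  B2 = {7, 8}  B3 = {0, 7}  B4 = {0, 1}  B5 = {1, 4}  B6 = {2, 4}  B7 = {2, 5}  B8 = {3, 5}
Tree: B1–B2, B2–B3, B3–B4, B4–B5, B5–B6, B6–B7, B7–B8

Every bag has size at most 2, so the width is 2 − 1 = 1 and tw(G) ≤ 1. G has an edge, so its treewidth is at least 1. Therefore the treewidth is 1.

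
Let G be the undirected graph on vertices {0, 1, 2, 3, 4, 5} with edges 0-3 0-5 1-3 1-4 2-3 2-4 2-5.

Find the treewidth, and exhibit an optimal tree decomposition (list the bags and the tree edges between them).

Treewidth 2.
One optimal decomposition is:
Bags: B1 = {1, 2, 4}  B2 = {1, 2, 3}  B3 = {2, 3, 5}  B4 = {0, 3, 5}
Tree: B1–B2, B2–B3, B3–B4

Each bag holds 3 vertices, so the decomposition has width 2, which upper-bounds the treewidth. The edges 4–1–3–2–4 form a cycle, so G is not a tree and its treewidth is at least 2. Combining the bounds, tw(G) = 2.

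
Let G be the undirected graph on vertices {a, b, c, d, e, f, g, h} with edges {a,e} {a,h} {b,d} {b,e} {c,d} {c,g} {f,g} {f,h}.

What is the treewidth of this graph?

A width-2 tree decomposition is:
Bags: B1 = {a, f, h}  B2 = {a, e, f}  B3 = {b, e, f}  B4 = {b, d, f}  B5 = {c, d, f}  B6 = {c, f, g}
Tree: B1–B2, B2–B3, B3–B4, B4–B5, B5–B6
Each bag holds 3 vertices, so the decomposition has width 2, which upper-bounds the treewidth. Since f–h–a–e–b–d–c–g–f is a cycle in G, G is not acyclic. Forests are exactly the graphs of treewidth ≤ 1, so tw(G) ≥ 2. Combining the bounds, tw(G) = 2.

2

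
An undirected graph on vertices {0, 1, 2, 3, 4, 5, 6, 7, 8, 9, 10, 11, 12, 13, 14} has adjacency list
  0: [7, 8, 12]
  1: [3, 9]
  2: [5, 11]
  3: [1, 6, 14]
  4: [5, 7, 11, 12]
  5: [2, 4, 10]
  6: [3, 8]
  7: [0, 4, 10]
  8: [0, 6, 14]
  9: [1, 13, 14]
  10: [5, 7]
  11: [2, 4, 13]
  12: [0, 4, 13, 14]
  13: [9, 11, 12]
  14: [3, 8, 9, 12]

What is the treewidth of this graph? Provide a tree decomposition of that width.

Every bag has size at most 4, so the width is 4 − 1 = 3 and tw(G) ≤ 3. For the lower bound: the 4 vertex sets {1,3,6}, {8}, {14}, {0,9,12,13} are disjoint, each induces a connected subgraph, and every pair is joined by at least one edge of G. Contracting each set to a single vertex therefore yields K_{4} as a minor, and since treewidth is minor-monotone, tw(G) ≥ tw(K_{4}) = 3. Hence tw(G) = 3 exactly.

Treewidth 3.
One such decomposition:
Bags: B1 = {1, 3, 6, 8}  B2 = {1, 3, 8, 14}  B3 = {1, 8, 9, 14}  B4 = {0, 8, 9, 14}  B5 = {0, 9, 12, 14}  B6 = {0, 9, 12, 13}  B7 = {0, 7, 12, 13}  B8 = {4, 7, 12, 13}  B9 = {4, 7, 11, 13}  B10 = {4, 7, 10, 11}  B11 = {4, 5, 10, 11}  B12 = {2, 5, 10, 11}
Tree: B1–B2, B2–B3, B3–B4, B4–B5, B5–B6, B6–B7, B7–B8, B8–B9, B9–B10, B10–B11, B11–B12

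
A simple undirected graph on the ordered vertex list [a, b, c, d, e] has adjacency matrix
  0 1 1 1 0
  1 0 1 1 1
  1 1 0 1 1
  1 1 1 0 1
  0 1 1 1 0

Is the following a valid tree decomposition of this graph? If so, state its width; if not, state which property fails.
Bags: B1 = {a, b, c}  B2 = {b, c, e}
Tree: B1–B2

No — vertex d appears in no bag.

A tree decomposition must satisfy three properties: every vertex lies in some bag; for every edge, both endpoints lie together in some bag; and for every vertex, the bags containing it form a connected subtree. Here vertex d appears in no bag, so the decomposition is invalid.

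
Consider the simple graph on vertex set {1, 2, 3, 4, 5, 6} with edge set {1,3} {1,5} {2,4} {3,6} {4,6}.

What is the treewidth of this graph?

1

A width-1 tree decomposition is:
Bags: B1 = {2, 4}  B2 = {4, 6}  B3 = {3, 6}  B4 = {1, 3}  B5 = {1, 5}
Tree: B1–B2, B2–B3, B3–B4, B4–B5
The largest bag has 2 vertices, giving width 1; this decomposition certifies tw(G) ≤ 1. Any graph with an edge has treewidth ≥ 1, and G has the edge 2–4. Therefore the treewidth is 1.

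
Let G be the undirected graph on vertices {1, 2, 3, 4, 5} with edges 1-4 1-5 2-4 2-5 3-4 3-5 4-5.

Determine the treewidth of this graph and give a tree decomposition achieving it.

The largest bag has 3 vertices, giving width 2; this decomposition certifies tw(G) ≤ 2. Conversely, {1, 4, 5} is a clique of size 3, and the vertices of any clique must share a bag in every tree decomposition; so some bag has ≥ 3 vertices and tw(G) ≥ 2. Hence tw(G) = 2 exactly.

Treewidth 2.
Bags: B1 = {3, 4, 5}  B2 = {2, 4, 5}  B3 = {1, 4, 5}
Tree: B1–B2, B1–B3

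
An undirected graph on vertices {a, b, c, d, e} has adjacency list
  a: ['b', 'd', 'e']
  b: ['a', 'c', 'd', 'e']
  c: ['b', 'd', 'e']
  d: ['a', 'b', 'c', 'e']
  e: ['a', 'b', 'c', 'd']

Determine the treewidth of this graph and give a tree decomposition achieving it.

Treewidth 3.
One optimal decomposition is:
Bags: B1 = {a, b, d, e}  B2 = {b, c, d, e}
Tree: B1–B2

The largest bag has 4 vertices, giving width 3; this decomposition certifies tw(G) ≤ 3. Conversely, {b, c, d, e} is a clique of size 4, and the vertices of any clique must share a bag in every tree decomposition; so some bag has ≥ 4 vertices and tw(G) ≥ 3. Hence tw(G) = 3 exactly.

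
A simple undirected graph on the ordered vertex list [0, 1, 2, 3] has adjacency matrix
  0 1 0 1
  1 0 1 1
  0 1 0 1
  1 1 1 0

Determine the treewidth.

2

A width-2 tree decomposition is:
Bags: B1 = {1, 2, 3}  B2 = {0, 1, 3}
Tree: B1–B2
The largest bag has 3 vertices, giving width 2; this decomposition certifies tw(G) ≤ 2. Conversely, {0, 1, 3} is a clique of size 3, and the vertices of any clique must share a bag in every tree decomposition; so some bag has ≥ 3 vertices and tw(G) ≥ 2. Hence tw(G) = 2 exactly.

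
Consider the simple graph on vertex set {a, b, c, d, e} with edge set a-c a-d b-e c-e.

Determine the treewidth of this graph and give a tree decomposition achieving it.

Treewidth 1.
Bags: B1 = {a, d}  B2 = {a, c}  B3 = {c, e}  B4 = {b, e}
Tree: B1–B2, B2–B3, B3–B4

The largest bag has 2 vertices, giving width 1; this decomposition certifies tw(G) ≤ 1. Since G has at least one edge (e.g. d–a), it is not an edgeless graph, so tw(G) ≥ 1. Therefore the treewidth is 1.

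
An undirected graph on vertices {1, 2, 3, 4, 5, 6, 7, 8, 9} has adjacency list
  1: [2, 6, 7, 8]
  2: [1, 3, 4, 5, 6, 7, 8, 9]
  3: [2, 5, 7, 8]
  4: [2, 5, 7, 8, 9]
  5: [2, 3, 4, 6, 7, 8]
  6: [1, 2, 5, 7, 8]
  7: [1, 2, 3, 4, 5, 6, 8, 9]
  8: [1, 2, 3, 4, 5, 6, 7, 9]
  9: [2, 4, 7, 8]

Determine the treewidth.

A width-4 tree decomposition is:
Bags: B1 = {1, 2, 6, 7, 8}  B2 = {2, 5, 6, 7, 8}  B3 = {2, 4, 5, 7, 8}  B4 = {2, 4, 7, 8, 9}  B5 = {2, 3, 5, 7, 8}
Tree: B1–B2, B2–B3, B3–B4, B3–B5
Each bag holds 5 vertices, so the decomposition has width 4, which upper-bounds the treewidth. On the other hand G contains the 5-clique {1, 2, 6, 7, 8}. A clique must lie in a single bag of any decomposition, so no decomposition can have width below 4. Combining the bounds, tw(G) = 4.

4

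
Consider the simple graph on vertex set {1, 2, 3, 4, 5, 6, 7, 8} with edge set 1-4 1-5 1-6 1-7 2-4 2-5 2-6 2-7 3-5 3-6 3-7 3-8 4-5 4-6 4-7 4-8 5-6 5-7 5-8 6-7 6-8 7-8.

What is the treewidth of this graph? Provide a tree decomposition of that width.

Every bag has size at most 5, so the width is 5 − 1 = 4 and tw(G) ≤ 4. On the other hand G contains the 5-clique {3, 5, 6, 7, 8}. A clique must lie in a single bag of any decomposition, so no decomposition can have width below 4. The upper and lower bounds meet at 4, so that is the treewidth.

Treewidth 4.
One such decomposition:
Bags: B1 = {1, 4, 5, 6, 7}  B2 = {2, 4, 5, 6, 7}  B3 = {4, 5, 6, 7, 8}  B4 = {3, 5, 6, 7, 8}
Tree: B1–B2, B1–B3, B3–B4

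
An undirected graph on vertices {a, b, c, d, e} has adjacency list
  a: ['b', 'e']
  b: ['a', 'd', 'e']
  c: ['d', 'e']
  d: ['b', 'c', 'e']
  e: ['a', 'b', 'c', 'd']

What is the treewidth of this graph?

A width-2 tree decomposition is:
Bags: B1 = {b, d, e}  B2 = {c, d, e}  B3 = {a, b, e}
Tree: B1–B2, B1–B3
Each bag holds 3 vertices, so the decomposition has width 2, which upper-bounds the treewidth. Conversely, {c, d, e} is a clique of size 3, and the vertices of any clique must share a bag in every tree decomposition; so some bag has ≥ 3 vertices and tw(G) ≥ 2. Therefore the treewidth is 2.

2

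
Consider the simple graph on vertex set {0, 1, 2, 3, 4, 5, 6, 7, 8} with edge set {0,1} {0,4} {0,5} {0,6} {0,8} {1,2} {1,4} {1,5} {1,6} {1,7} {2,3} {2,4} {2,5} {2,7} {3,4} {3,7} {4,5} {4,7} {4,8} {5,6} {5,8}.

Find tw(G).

A width-3 tree decomposition is:
Bags: B1 = {1, 2, 4, 5}  B2 = {0, 1, 4, 5}  B3 = {1, 2, 4, 7}  B4 = {0, 4, 5, 8}  B5 = {0, 1, 5, 6}  B6 = {2, 3, 4, 7}
Tree: B1–B2, B1–B3, B2–B4, B2–B5, B3–B6
Every bag has size at most 4, so the width is 4 − 1 = 3 and tw(G) ≤ 3. On the other hand G contains the 4-clique {0, 4, 5, 8}. A clique must lie in a single bag of any decomposition, so no decomposition can have width below 3. The upper and lower bounds meet at 3, so that is the treewidth.

3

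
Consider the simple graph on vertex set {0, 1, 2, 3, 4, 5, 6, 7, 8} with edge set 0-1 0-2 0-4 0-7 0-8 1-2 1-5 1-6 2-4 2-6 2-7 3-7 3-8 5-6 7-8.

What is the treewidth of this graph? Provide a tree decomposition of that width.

Treewidth 2.
One optimal decomposition is:
Bags: B1 = {1, 2, 6}  B2 = {0, 1, 2}  B3 = {1, 5, 6}  B4 = {0, 2, 7}  B5 = {0, 7, 8}  B6 = {0, 2, 4}  B7 = {3, 7, 8}
Tree: B1–B2, B1–B3, B2–B4, B4–B5, B2–B6, B5–B7

Each bag holds 3 vertices, so the decomposition has width 2, which upper-bounds the treewidth. Conversely, {0, 7, 8} is a clique of size 3, and the vertices of any clique must share a bag in every tree decomposition; so some bag has ≥ 3 vertices and tw(G) ≥ 2. Combining the bounds, tw(G) = 2.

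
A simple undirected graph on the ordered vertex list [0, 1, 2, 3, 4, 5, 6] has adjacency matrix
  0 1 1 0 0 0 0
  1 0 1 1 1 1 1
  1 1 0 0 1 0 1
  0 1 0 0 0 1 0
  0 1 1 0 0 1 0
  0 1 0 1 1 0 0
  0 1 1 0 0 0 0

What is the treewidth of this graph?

2

A width-2 tree decomposition is:
Bags: B1 = {0, 1, 2}  B2 = {1, 2, 4}  B3 = {1, 4, 5}  B4 = {1, 2, 6}  B5 = {1, 3, 5}
Tree: B1–B2, B2–B3, B1–B4, B3–B5
The largest bag has 3 vertices, giving width 2; this decomposition certifies tw(G) ≤ 2. Conversely, {0, 1, 2} is a clique of size 3, and the vertices of any clique must share a bag in every tree decomposition; so some bag has ≥ 3 vertices and tw(G) ≥ 2. Combining the bounds, tw(G) = 2.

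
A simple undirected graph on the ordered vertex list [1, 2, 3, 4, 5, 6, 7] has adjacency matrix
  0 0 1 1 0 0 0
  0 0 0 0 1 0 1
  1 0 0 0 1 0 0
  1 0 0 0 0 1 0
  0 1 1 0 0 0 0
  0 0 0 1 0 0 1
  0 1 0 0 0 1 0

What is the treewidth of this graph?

2

A width-2 tree decomposition is:
Bags: B1 = {1, 4, 6}  B2 = {1, 6, 7}  B3 = {1, 2, 7}  B4 = {1, 2, 5}  B5 = {1, 3, 5}
Tree: B1–B2, B2–B3, B3–B4, B4–B5
The largest bag has 3 vertices, giving width 2; this decomposition certifies tw(G) ≤ 2. Since 1–4–6–7–2–5–3–1 is a cycle in G, G is not acyclic. Forests are exactly the graphs of treewidth ≤ 1, so tw(G) ≥ 2. Therefore the treewidth is 2.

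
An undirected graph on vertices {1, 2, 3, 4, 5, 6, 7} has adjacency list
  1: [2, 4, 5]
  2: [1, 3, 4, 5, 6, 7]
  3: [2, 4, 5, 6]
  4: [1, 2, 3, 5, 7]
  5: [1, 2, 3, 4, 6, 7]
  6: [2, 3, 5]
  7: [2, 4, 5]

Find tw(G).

3

A width-3 tree decomposition is:
Bags: B1 = {1, 2, 4, 5}  B2 = {2, 3, 4, 5}  B3 = {2, 3, 5, 6}  B4 = {2, 4, 5, 7}
Tree: B1–B2, B2–B3, B2–B4
The largest bag has 4 vertices, giving width 3; this decomposition certifies tw(G) ≤ 3. On the other hand G contains the 4-clique {1, 2, 4, 5}. A clique must lie in a single bag of any decomposition, so no decomposition can have width below 3. Therefore the treewidth is 3.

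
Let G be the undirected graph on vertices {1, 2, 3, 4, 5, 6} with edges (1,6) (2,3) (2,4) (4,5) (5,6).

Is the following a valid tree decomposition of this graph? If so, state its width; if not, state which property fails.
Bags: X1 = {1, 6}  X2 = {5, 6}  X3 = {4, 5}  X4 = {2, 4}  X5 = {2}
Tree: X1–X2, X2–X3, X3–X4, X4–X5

No — vertex 3 appears in no bag.

A tree decomposition must satisfy three properties: every vertex lies in some bag; for every edge, both endpoints lie together in some bag; and for every vertex, the bags containing it form a connected subtree. Here vertex 3 appears in no bag, so the decomposition is invalid.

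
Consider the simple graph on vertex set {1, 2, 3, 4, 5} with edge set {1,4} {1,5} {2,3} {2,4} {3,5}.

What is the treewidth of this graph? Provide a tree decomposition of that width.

Treewidth 2.
One such decomposition:
Bags: B1 = {2, 3, 5}  B2 = {1, 2, 5}  B3 = {1, 2, 4}
Tree: B1–B2, B2–B3

Every bag has size at most 3, so the width is 3 − 1 = 2 and tw(G) ≤ 2. For the lower bound, G contains the cycle 2–3–5–1–4–2, so G is not a forest; only forests have treewidth ≤ 1, hence tw(G) ≥ 2. Hence tw(G) = 2 exactly.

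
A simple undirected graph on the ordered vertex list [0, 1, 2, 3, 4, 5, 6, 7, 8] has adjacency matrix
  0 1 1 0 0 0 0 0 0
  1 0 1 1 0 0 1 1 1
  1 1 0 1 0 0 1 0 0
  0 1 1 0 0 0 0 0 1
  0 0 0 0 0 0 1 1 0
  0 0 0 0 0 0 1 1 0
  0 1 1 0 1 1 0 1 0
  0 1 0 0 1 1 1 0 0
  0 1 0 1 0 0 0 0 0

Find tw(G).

A width-2 tree decomposition is:
Bags: B1 = {1, 2, 6}  B2 = {1, 2, 3}  B3 = {1, 6, 7}  B4 = {5, 6, 7}  B5 = {1, 3, 8}  B6 = {0, 1, 2}  B7 = {4, 6, 7}
Tree: B1–B2, B1–B3, B3–B4, B2–B5, B2–B6, B4–B7
Each bag holds 3 vertices, so the decomposition has width 2, which upper-bounds the treewidth. On the other hand G contains the 3-clique {1, 3, 8}. A clique must lie in a single bag of any decomposition, so no decomposition can have width below 2. Combining the bounds, tw(G) = 2.

2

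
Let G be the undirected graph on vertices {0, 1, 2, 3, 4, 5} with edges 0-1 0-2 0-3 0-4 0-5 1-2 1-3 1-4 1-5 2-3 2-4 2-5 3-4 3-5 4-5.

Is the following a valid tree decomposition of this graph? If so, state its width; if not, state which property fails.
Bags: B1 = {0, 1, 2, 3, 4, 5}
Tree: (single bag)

Vertex coverage: the bags together contain {0, 1, 2, 3, 4, 5}, the full vertex set. Edge coverage: each edge of G has both endpoints in at least one bag. Running intersection: for every vertex, the bags containing it form a connected subtree. All three properties hold, so this is a valid tree decomposition of width max|bag| − 1 = 5, and hence tw(G) ≤ 5.

Yes; width 5.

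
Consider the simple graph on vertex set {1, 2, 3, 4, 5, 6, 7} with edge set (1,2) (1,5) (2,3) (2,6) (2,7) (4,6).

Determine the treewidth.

1

A width-1 tree decomposition is:
Bags: B1 = {1, 5}  B2 = {1, 2}  B3 = {2, 7}  B4 = {2, 6}  B5 = {2, 3}  B6 = {4, 6}
Tree: B1–B2, B2–B3, B2–B4, B3–B5, B4–B6
The largest bag has 2 vertices, giving width 1; this decomposition certifies tw(G) ≤ 1. G has an edge, so its treewidth is at least 1. The upper and lower bounds meet at 1, so that is the treewidth.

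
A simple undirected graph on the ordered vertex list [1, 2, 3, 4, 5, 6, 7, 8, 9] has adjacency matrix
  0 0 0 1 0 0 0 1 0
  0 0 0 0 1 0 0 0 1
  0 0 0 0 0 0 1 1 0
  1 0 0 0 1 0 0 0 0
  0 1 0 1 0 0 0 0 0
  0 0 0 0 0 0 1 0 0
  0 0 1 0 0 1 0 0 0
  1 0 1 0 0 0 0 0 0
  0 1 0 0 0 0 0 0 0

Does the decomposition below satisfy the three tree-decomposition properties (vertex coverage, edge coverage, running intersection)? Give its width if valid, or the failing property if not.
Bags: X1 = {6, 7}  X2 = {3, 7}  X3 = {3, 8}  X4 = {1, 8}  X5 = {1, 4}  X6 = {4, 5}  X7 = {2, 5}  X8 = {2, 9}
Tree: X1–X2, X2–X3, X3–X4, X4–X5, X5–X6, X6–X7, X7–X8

Yes; width 1.

Checking the three conditions: (i) the bags cover all of {1, 2, 3, 4, 5, 6, 7, 8, 9}; (ii) for each edge, some bag contains both endpoints; (iii) the bags containing any fixed vertex form a subtree. All hold, so the decomposition is valid with width 2 − 1 = 1.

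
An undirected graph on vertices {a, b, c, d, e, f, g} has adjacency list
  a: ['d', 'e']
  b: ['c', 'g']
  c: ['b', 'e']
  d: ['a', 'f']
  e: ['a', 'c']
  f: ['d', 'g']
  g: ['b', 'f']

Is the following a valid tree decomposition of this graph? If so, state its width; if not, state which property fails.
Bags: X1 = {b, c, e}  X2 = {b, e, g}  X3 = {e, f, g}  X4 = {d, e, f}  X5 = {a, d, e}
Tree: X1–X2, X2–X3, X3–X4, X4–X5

Yes; width 2.

Every vertex of G appears in some bag (union = {a, b, c, d, e, f, g}); every edge is covered by a bag; and for each vertex v the set of bags containing v is connected in the bag tree. The decomposition is therefore valid. The largest bag has 3 vertices, so the width is 2.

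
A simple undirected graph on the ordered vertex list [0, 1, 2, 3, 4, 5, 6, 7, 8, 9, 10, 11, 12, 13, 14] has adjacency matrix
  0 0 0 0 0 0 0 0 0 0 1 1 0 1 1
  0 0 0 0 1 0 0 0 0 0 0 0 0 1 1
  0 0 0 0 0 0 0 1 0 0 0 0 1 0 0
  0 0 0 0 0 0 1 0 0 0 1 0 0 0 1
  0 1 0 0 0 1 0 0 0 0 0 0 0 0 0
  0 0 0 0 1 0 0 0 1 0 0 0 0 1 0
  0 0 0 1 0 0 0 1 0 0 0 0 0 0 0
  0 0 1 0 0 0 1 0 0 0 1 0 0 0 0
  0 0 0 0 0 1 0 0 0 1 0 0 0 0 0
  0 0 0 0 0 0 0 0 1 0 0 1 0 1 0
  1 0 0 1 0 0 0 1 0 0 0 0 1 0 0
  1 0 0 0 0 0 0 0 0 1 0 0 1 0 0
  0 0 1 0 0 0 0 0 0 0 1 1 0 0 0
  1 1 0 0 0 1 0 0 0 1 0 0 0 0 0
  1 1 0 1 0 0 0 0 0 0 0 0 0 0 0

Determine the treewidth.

3

A width-3 tree decomposition is:
Bags: B1 = {2, 6, 7, 12}  B2 = {6, 7, 10, 12}  B3 = {3, 6, 10, 12}  B4 = {3, 10, 11, 12}  B5 = {0, 3, 10, 11}  B6 = {0, 3, 11, 14}  B7 = {0, 9, 11, 14}  B8 = {0, 9, 13, 14}  B9 = {1, 9, 13, 14}  B10 = {1, 8, 9, 13}  B11 = {1, 5, 8, 13}  B12 = {1, 4, 5, 8}
Tree: B1–B2, B2–B3, B3–B4, B4–B5, B5–B6, B6–B7, B7–B8, B8–B9, B9–B10, B10–B11, B11–B12
The largest bag has 4 vertices, giving width 3; this decomposition certifies tw(G) ≤ 3. For the lower bound: the 4 vertex sets {2,6,7}, {12}, {10}, {0,3,11,14} are disjoint, each induces a connected subgraph, and every pair is joined by at least one edge of G. Contracting each set to a single vertex therefore yields K_{4} as a minor, and since treewidth is minor-monotone, tw(G) ≥ tw(K_{4}) = 3. Therefore the treewidth is 3.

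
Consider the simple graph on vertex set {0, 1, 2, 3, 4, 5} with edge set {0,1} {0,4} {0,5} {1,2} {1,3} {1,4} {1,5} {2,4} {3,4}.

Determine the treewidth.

2

A width-2 tree decomposition is:
Bags: B1 = {1, 2, 4}  B2 = {1, 3, 4}  B3 = {0, 1, 4}  B4 = {0, 1, 5}
Tree: B1–B2, B2–B3, B3–B4
Each bag holds 3 vertices, so the decomposition has width 2, which upper-bounds the treewidth. Conversely, {0, 1, 4} is a clique of size 3, and the vertices of any clique must share a bag in every tree decomposition; so some bag has ≥ 3 vertices and tw(G) ≥ 2. The upper and lower bounds meet at 2, so that is the treewidth.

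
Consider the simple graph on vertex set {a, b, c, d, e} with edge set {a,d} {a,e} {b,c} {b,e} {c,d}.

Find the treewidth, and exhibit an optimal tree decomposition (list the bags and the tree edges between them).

The largest bag has 3 vertices, giving width 2; this decomposition certifies tw(G) ≤ 2. For the lower bound, G contains the cycle e–a–d–c–b–e, so G is not a forest; only forests have treewidth ≤ 1, hence tw(G) ≥ 2. Hence tw(G) = 2 exactly.

Treewidth 2.
One such decomposition:
Bags: B1 = {a, d, e}  B2 = {c, d, e}  B3 = {b, c, e}
Tree: B1–B2, B2–B3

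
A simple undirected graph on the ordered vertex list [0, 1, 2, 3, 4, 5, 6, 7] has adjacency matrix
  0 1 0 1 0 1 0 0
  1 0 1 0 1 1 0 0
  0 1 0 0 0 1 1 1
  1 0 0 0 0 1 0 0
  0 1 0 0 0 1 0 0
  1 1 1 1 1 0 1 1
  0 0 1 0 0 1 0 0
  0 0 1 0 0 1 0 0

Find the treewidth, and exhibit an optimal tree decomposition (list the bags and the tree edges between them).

Treewidth 2.
Bags: B1 = {0, 1, 5}  B2 = {1, 2, 5}  B3 = {2, 5, 7}  B4 = {2, 5, 6}  B5 = {1, 4, 5}  B6 = {0, 3, 5}
Tree: B1–B2, B2–B3, B3–B4, B2–B5, B1–B6

Each bag holds 3 vertices, so the decomposition has width 2, which upper-bounds the treewidth. For the lower bound, the 3 vertices {0, 1, 5} are pairwise adjacent, and any tree decomposition puts a clique entirely inside one bag — forcing width ≥ 2. Combining the bounds, tw(G) = 2.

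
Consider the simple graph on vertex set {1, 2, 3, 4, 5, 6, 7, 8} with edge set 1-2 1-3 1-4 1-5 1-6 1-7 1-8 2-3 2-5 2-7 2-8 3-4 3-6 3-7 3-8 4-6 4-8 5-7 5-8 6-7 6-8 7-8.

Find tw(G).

4

A width-4 tree decomposition is:
Bags: B1 = {1, 3, 6, 7, 8}  B2 = {1, 2, 3, 7, 8}  B3 = {1, 3, 4, 6, 8}  B4 = {1, 2, 5, 7, 8}
Tree: B1–B2, B1–B3, B2–B4
Each bag holds 5 vertices, so the decomposition has width 4, which upper-bounds the treewidth. Conversely, {1, 2, 3, 7, 8} is a clique of size 5, and the vertices of any clique must share a bag in every tree decomposition; so some bag has ≥ 5 vertices and tw(G) ≥ 4. Hence tw(G) = 4 exactly.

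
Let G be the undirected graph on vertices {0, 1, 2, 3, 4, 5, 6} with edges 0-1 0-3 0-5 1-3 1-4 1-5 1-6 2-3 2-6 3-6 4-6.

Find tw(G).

A width-2 tree decomposition is:
Bags: B1 = {1, 3, 6}  B2 = {0, 1, 3}  B3 = {1, 4, 6}  B4 = {2, 3, 6}  B5 = {0, 1, 5}
Tree: B1–B2, B1–B3, B1–B4, B2–B5
Each bag holds 3 vertices, so the decomposition has width 2, which upper-bounds the treewidth. Conversely, {0, 1, 3} is a clique of size 3, and the vertices of any clique must share a bag in every tree decomposition; so some bag has ≥ 3 vertices and tw(G) ≥ 2. Hence tw(G) = 2 exactly.

2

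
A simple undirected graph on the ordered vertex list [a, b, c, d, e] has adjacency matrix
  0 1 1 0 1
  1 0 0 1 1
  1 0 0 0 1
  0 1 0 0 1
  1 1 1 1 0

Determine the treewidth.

2

A width-2 tree decomposition is:
Bags: B1 = {a, c, e}  B2 = {a, b, e}  B3 = {b, d, e}
Tree: B1–B2, B2–B3
Each bag holds 3 vertices, so the decomposition has width 2, which upper-bounds the treewidth. On the other hand G contains the 3-clique {b, d, e}. A clique must lie in a single bag of any decomposition, so no decomposition can have width below 2. Therefore the treewidth is 2.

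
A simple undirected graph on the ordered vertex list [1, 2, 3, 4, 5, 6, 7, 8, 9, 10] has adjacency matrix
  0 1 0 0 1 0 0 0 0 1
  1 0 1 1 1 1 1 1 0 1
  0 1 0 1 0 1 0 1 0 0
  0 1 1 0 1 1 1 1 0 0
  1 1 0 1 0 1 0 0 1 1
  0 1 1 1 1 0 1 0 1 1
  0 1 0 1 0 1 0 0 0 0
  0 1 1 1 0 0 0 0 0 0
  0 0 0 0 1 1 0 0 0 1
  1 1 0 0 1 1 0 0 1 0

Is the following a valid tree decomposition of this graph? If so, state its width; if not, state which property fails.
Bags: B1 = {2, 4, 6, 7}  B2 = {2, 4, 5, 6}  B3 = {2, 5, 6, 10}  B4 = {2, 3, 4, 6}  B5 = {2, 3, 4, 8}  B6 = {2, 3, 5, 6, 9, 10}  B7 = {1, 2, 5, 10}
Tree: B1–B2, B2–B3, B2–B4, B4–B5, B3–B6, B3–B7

No — bags containing vertex 3 are not connected in the tree.

A tree decomposition must satisfy three properties: every vertex lies in some bag; for every edge, both endpoints lie together in some bag; and for every vertex, the bags containing it form a connected subtree. Here bags containing vertex 3 are not connected in the tree, so the decomposition is invalid.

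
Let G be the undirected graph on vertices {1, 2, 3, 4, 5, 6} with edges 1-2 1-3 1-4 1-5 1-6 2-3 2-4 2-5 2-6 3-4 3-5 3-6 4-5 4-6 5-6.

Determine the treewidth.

5

A width-5 tree decomposition is:
Bags: B1 = {1, 2, 3, 4, 5, 6}
Tree: (single bag)
A single bag containing all 6 vertices is trivially a valid decomposition of width 5. On the other hand G contains the 6-clique {1, 2, 3, 4, 5, 6}. A clique must lie in a single bag of any decomposition, so no decomposition can have width below 5. The upper and lower bounds meet at 5, so that is the treewidth.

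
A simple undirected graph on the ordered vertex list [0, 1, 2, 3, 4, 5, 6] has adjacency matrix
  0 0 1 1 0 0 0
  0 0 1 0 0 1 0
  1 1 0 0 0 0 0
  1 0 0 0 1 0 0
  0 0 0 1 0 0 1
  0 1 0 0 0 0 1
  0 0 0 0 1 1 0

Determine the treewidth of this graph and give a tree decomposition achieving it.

Each bag holds 3 vertices, so the decomposition has width 2, which upper-bounds the treewidth. The edges 6–4–3–0–2–1–5–6 form a cycle, so G is not a tree and its treewidth is at least 2. Hence tw(G) = 2 exactly.

Treewidth 2.
Bags: B1 = {3, 4, 6}  B2 = {0, 3, 6}  B3 = {0, 2, 6}  B4 = {1, 2, 6}  B5 = {1, 5, 6}
Tree: B1–B2, B2–B3, B3–B4, B4–B5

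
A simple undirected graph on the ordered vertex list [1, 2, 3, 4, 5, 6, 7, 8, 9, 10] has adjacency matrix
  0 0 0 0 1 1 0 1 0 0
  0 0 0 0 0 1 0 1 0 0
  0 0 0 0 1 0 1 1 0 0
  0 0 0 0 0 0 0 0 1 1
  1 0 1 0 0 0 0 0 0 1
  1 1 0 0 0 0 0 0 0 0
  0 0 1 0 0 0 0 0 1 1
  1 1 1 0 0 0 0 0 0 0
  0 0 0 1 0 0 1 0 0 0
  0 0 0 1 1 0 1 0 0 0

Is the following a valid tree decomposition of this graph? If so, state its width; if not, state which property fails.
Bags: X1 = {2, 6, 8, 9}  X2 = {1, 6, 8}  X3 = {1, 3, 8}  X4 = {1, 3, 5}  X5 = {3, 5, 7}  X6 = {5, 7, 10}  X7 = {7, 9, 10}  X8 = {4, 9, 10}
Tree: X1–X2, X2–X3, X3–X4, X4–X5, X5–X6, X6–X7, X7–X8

No — bags containing vertex 9 are not connected in the tree.

A tree decomposition must satisfy three properties: every vertex lies in some bag; for every edge, both endpoints lie together in some bag; and for every vertex, the bags containing it form a connected subtree. Here bags containing vertex 9 are not connected in the tree, so the decomposition is invalid.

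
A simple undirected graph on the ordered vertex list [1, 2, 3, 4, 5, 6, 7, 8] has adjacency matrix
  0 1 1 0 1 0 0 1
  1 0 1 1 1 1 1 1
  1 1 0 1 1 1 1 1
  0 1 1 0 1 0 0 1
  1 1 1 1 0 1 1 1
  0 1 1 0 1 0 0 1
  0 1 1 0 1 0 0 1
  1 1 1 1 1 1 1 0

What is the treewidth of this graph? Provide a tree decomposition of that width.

Treewidth 4.
One optimal decomposition is:
Bags: B1 = {2, 3, 5, 6, 8}  B2 = {1, 2, 3, 5, 8}  B3 = {2, 3, 5, 7, 8}  B4 = {2, 3, 4, 5, 8}
Tree: B1–B2, B1–B3, B2–B4

The largest bag has 5 vertices, giving width 4; this decomposition certifies tw(G) ≤ 4. Conversely, {1, 2, 3, 5, 8} is a clique of size 5, and the vertices of any clique must share a bag in every tree decomposition; so some bag has ≥ 5 vertices and tw(G) ≥ 4. Combining the bounds, tw(G) = 4.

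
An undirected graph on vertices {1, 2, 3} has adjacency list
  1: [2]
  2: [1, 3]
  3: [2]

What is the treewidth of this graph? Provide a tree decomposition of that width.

Treewidth 1.
One such decomposition:
Bags: B1 = {2, 3}  B2 = {1, 2}
Tree: B1–B2

Every bag has size at most 2, so the width is 2 − 1 = 1 and tw(G) ≤ 1. G has an edge, so its treewidth is at least 1. The upper and lower bounds meet at 1, so that is the treewidth.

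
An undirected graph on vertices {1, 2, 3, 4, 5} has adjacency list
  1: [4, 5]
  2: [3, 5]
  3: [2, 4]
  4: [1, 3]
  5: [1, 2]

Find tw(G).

2

A width-2 tree decomposition is:
Bags: B1 = {2, 3, 4}  B2 = {2, 4, 5}  B3 = {1, 4, 5}
Tree: B1–B2, B2–B3
The largest bag has 3 vertices, giving width 2; this decomposition certifies tw(G) ≤ 2. Since 4–3–2–5–1–4 is a cycle in G, G is not acyclic. Forests are exactly the graphs of treewidth ≤ 1, so tw(G) ≥ 2. Therefore the treewidth is 2.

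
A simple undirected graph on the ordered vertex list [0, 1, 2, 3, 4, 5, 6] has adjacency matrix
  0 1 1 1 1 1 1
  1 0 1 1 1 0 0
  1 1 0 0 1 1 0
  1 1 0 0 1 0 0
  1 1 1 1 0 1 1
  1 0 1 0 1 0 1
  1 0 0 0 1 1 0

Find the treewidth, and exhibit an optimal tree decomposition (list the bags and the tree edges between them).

Treewidth 3.
One optimal decomposition is:
Bags: B1 = {0, 2, 4, 5}  B2 = {0, 1, 2, 4}  B3 = {0, 1, 3, 4}  B4 = {0, 4, 5, 6}
Tree: B1–B2, B2–B3, B1–B4

Each bag holds 4 vertices, so the decomposition has width 3, which upper-bounds the treewidth. Conversely, {0, 1, 2, 4} is a clique of size 4, and the vertices of any clique must share a bag in every tree decomposition; so some bag has ≥ 4 vertices and tw(G) ≥ 3. Therefore the treewidth is 3.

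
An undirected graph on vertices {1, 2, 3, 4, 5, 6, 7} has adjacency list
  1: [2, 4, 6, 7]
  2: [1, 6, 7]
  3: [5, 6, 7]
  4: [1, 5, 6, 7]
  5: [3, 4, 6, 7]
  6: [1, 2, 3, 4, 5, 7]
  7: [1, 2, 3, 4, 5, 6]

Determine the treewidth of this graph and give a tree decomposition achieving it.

Every bag has size at most 4, so the width is 4 − 1 = 3 and tw(G) ≤ 3. Conversely, {1, 2, 6, 7} is a clique of size 4, and the vertices of any clique must share a bag in every tree decomposition; so some bag has ≥ 4 vertices and tw(G) ≥ 3. Combining the bounds, tw(G) = 3.

Treewidth 3.
One optimal decomposition is:
Bags: B1 = {1, 4, 6, 7}  B2 = {4, 5, 6, 7}  B3 = {3, 5, 6, 7}  B4 = {1, 2, 6, 7}
Tree: B1–B2, B2–B3, B1–B4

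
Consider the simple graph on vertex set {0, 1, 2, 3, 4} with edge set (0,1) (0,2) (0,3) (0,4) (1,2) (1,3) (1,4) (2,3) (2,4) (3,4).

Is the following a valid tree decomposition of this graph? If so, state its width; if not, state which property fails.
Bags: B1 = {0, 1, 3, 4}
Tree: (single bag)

A tree decomposition must satisfy three properties: every vertex lies in some bag; for every edge, both endpoints lie together in some bag; and for every vertex, the bags containing it form a connected subtree. Here vertex 2 appears in no bag, so the decomposition is invalid.

No — vertex 2 appears in no bag.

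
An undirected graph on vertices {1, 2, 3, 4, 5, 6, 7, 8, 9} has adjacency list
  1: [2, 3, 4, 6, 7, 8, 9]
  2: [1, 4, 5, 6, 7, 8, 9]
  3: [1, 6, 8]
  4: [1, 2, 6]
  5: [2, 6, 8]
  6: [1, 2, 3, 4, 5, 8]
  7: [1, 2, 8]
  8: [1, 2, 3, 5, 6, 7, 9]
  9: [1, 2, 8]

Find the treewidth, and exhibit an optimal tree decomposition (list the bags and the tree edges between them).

Treewidth 3.
One optimal decomposition is:
Bags: B1 = {1, 2, 6, 8}  B2 = {1, 2, 4, 6}  B3 = {1, 2, 8, 9}  B4 = {2, 5, 6, 8}  B5 = {1, 2, 7, 8}  B6 = {1, 3, 6, 8}
Tree: B1–B2, B1–B3, B1–B4, B1–B5, B1–B6

Each bag holds 4 vertices, so the decomposition has width 3, which upper-bounds the treewidth. Conversely, {1, 2, 8, 9} is a clique of size 4, and the vertices of any clique must share a bag in every tree decomposition; so some bag has ≥ 4 vertices and tw(G) ≥ 3. Therefore the treewidth is 3.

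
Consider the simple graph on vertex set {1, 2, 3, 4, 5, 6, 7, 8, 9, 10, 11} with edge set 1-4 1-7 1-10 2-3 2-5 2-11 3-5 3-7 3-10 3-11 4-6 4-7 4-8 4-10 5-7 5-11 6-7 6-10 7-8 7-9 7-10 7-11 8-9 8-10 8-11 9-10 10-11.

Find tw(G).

A width-3 tree decomposition is:
Bags: B1 = {3, 5, 7, 11}  B2 = {3, 7, 10, 11}  B3 = {7, 8, 10, 11}  B4 = {2, 3, 5, 11}  B5 = {4, 7, 8, 10}  B6 = {1, 4, 7, 10}  B7 = {4, 6, 7, 10}  B8 = {7, 8, 9, 10}
Tree: B1–B2, B2–B3, B1–B4, B3–B5, B5–B6, B6–B7, B3–B8
The largest bag has 4 vertices, giving width 3; this decomposition certifies tw(G) ≤ 3. Conversely, {2, 3, 5, 11} is a clique of size 4, and the vertices of any clique must share a bag in every tree decomposition; so some bag has ≥ 4 vertices and tw(G) ≥ 3. Combining the bounds, tw(G) = 3.

3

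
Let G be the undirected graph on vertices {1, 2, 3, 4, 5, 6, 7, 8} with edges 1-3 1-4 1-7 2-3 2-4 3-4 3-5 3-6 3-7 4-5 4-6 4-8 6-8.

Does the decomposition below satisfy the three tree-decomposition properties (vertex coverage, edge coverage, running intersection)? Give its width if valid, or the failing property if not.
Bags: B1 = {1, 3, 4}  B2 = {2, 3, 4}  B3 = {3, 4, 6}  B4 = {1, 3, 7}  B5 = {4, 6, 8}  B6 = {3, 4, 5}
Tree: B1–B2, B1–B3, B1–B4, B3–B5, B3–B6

Yes; width 2.

Every vertex of G appears in some bag (union = {1, 2, 3, 4, 5, 6, 7, 8}); every edge is covered by a bag; and for each vertex v the set of bags containing v is connected in the bag tree. The decomposition is therefore valid. The largest bag has 3 vertices, so the width is 2.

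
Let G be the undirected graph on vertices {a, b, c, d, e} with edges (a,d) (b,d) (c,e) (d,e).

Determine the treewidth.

1

A width-1 tree decomposition is:
Bags: B1 = {c, e}  B2 = {d, e}  B3 = {b, d}  B4 = {a, d}
Tree: B1–B2, B2–B3, B3–B4
Every bag has size at most 2, so the width is 2 − 1 = 1 and tw(G) ≤ 1. Any graph with an edge has treewidth ≥ 1, and G has the edge c–e. Therefore the treewidth is 1.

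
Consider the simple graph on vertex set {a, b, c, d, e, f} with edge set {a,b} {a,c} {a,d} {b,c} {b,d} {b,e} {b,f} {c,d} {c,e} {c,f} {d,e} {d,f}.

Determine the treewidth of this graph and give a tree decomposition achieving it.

The largest bag has 4 vertices, giving width 3; this decomposition certifies tw(G) ≤ 3. On the other hand G contains the 4-clique {b, c, d, e}. A clique must lie in a single bag of any decomposition, so no decomposition can have width below 3. Therefore the treewidth is 3.

Treewidth 3.
One optimal decomposition is:
Bags: B1 = {b, c, d, e}  B2 = {a, b, c, d}  B3 = {b, c, d, f}
Tree: B1–B2, B1–B3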